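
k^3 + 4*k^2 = k^2*(k + 4)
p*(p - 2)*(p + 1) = p^3 - p^2 - 2*p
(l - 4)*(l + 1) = l^2 - 3*l - 4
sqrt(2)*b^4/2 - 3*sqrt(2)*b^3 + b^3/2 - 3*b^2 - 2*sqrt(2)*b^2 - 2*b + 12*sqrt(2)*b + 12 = (b - 6)*(b - 2)*(b + sqrt(2)/2)*(sqrt(2)*b/2 + sqrt(2))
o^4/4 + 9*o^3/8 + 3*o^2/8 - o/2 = o*(o/4 + 1)*(o - 1/2)*(o + 1)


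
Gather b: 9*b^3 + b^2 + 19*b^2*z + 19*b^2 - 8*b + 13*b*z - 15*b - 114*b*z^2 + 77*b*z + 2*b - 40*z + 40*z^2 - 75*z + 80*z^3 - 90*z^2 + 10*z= 9*b^3 + b^2*(19*z + 20) + b*(-114*z^2 + 90*z - 21) + 80*z^3 - 50*z^2 - 105*z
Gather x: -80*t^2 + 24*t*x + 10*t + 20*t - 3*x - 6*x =-80*t^2 + 30*t + x*(24*t - 9)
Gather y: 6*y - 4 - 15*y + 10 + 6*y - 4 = 2 - 3*y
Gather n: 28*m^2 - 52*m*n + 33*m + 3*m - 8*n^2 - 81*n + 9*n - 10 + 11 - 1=28*m^2 + 36*m - 8*n^2 + n*(-52*m - 72)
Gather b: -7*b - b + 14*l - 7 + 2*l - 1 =-8*b + 16*l - 8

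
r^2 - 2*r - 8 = (r - 4)*(r + 2)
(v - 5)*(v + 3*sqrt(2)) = v^2 - 5*v + 3*sqrt(2)*v - 15*sqrt(2)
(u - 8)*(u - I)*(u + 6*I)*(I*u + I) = I*u^4 - 5*u^3 - 7*I*u^3 + 35*u^2 - 2*I*u^2 + 40*u - 42*I*u - 48*I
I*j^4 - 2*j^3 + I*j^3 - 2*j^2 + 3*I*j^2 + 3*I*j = j*(j - I)*(j + 3*I)*(I*j + I)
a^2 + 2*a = a*(a + 2)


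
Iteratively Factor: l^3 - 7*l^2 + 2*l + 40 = (l - 4)*(l^2 - 3*l - 10) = (l - 5)*(l - 4)*(l + 2)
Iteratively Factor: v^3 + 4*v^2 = (v + 4)*(v^2) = v*(v + 4)*(v)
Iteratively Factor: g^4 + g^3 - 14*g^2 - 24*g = (g + 2)*(g^3 - g^2 - 12*g) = (g + 2)*(g + 3)*(g^2 - 4*g) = g*(g + 2)*(g + 3)*(g - 4)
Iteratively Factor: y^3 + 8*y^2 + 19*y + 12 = (y + 1)*(y^2 + 7*y + 12) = (y + 1)*(y + 4)*(y + 3)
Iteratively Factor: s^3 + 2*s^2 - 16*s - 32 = (s + 4)*(s^2 - 2*s - 8) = (s - 4)*(s + 4)*(s + 2)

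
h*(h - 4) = h^2 - 4*h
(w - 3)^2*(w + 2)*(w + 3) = w^4 - w^3 - 15*w^2 + 9*w + 54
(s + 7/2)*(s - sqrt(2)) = s^2 - sqrt(2)*s + 7*s/2 - 7*sqrt(2)/2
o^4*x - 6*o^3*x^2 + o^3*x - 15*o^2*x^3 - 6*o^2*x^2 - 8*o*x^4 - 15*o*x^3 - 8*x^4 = (o - 8*x)*(o + x)^2*(o*x + x)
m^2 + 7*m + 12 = (m + 3)*(m + 4)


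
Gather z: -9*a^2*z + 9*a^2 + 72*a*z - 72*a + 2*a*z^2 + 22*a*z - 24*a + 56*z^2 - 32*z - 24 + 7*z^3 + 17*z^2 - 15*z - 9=9*a^2 - 96*a + 7*z^3 + z^2*(2*a + 73) + z*(-9*a^2 + 94*a - 47) - 33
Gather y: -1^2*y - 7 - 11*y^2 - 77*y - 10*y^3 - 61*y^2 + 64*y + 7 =-10*y^3 - 72*y^2 - 14*y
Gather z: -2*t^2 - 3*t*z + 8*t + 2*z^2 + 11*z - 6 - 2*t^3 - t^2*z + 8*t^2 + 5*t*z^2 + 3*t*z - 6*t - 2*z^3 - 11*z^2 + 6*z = -2*t^3 + 6*t^2 + 2*t - 2*z^3 + z^2*(5*t - 9) + z*(17 - t^2) - 6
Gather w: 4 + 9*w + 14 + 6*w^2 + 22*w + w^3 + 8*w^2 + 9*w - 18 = w^3 + 14*w^2 + 40*w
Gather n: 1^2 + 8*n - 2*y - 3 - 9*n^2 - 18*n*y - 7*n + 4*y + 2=-9*n^2 + n*(1 - 18*y) + 2*y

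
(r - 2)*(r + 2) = r^2 - 4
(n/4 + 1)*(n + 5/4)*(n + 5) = n^3/4 + 41*n^2/16 + 125*n/16 + 25/4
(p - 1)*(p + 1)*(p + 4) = p^3 + 4*p^2 - p - 4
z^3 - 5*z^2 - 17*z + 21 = (z - 7)*(z - 1)*(z + 3)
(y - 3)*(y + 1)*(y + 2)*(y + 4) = y^4 + 4*y^3 - 7*y^2 - 34*y - 24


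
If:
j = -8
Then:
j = -8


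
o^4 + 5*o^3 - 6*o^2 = o^2*(o - 1)*(o + 6)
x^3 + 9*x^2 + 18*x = x*(x + 3)*(x + 6)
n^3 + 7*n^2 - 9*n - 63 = (n - 3)*(n + 3)*(n + 7)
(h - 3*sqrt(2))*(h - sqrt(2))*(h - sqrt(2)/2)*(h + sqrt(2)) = h^4 - 7*sqrt(2)*h^3/2 + h^2 + 7*sqrt(2)*h - 6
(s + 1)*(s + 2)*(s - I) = s^3 + 3*s^2 - I*s^2 + 2*s - 3*I*s - 2*I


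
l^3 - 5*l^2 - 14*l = l*(l - 7)*(l + 2)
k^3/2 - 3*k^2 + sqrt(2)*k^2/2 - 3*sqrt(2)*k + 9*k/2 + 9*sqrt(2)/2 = (k/2 + sqrt(2)/2)*(k - 3)^2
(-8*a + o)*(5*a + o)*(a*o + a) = -40*a^3*o - 40*a^3 - 3*a^2*o^2 - 3*a^2*o + a*o^3 + a*o^2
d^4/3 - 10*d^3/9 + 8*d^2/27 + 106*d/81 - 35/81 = (d/3 + 1/3)*(d - 7/3)*(d - 5/3)*(d - 1/3)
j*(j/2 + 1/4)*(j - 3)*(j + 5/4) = j^4/2 - 5*j^3/8 - 37*j^2/16 - 15*j/16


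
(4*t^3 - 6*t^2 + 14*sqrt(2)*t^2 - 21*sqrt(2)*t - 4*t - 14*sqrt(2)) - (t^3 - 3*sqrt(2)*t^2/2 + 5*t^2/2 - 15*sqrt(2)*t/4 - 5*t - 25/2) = 3*t^3 - 17*t^2/2 + 31*sqrt(2)*t^2/2 - 69*sqrt(2)*t/4 + t - 14*sqrt(2) + 25/2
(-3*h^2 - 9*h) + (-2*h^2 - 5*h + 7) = -5*h^2 - 14*h + 7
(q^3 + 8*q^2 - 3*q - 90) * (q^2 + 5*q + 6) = q^5 + 13*q^4 + 43*q^3 - 57*q^2 - 468*q - 540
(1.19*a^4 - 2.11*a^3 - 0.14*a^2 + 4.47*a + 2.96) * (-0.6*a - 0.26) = -0.714*a^5 + 0.9566*a^4 + 0.6326*a^3 - 2.6456*a^2 - 2.9382*a - 0.7696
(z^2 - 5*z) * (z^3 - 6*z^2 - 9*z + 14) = z^5 - 11*z^4 + 21*z^3 + 59*z^2 - 70*z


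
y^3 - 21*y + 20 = (y - 4)*(y - 1)*(y + 5)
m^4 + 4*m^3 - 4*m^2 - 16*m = m*(m - 2)*(m + 2)*(m + 4)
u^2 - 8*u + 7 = (u - 7)*(u - 1)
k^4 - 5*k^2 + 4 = (k - 2)*(k - 1)*(k + 1)*(k + 2)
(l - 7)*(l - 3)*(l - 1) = l^3 - 11*l^2 + 31*l - 21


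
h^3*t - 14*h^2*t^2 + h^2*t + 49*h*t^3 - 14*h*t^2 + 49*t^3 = (h - 7*t)^2*(h*t + t)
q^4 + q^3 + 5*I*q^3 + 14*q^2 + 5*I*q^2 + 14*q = q*(q + 1)*(q - 2*I)*(q + 7*I)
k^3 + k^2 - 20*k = k*(k - 4)*(k + 5)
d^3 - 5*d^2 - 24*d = d*(d - 8)*(d + 3)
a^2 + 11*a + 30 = (a + 5)*(a + 6)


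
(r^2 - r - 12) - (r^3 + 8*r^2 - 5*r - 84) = -r^3 - 7*r^2 + 4*r + 72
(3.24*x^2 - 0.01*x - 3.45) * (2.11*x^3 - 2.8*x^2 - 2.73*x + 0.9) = 6.8364*x^5 - 9.0931*x^4 - 16.0967*x^3 + 12.6033*x^2 + 9.4095*x - 3.105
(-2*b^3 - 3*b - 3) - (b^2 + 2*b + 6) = -2*b^3 - b^2 - 5*b - 9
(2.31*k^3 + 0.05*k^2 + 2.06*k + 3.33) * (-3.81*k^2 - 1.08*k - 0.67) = -8.8011*k^5 - 2.6853*k^4 - 9.4503*k^3 - 14.9456*k^2 - 4.9766*k - 2.2311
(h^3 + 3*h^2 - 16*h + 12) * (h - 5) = h^4 - 2*h^3 - 31*h^2 + 92*h - 60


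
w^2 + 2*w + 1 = (w + 1)^2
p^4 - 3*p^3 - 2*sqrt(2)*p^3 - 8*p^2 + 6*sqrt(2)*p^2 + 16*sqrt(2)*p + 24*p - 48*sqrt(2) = (p - 3)*(p - 2*sqrt(2))^2*(p + 2*sqrt(2))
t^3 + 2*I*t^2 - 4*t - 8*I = (t - 2)*(t + 2)*(t + 2*I)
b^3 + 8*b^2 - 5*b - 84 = (b - 3)*(b + 4)*(b + 7)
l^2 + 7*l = l*(l + 7)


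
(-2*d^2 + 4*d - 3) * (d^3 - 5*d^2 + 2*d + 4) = -2*d^5 + 14*d^4 - 27*d^3 + 15*d^2 + 10*d - 12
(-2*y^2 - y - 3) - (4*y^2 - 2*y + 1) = -6*y^2 + y - 4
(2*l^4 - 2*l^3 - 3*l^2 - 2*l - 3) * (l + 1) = 2*l^5 - 5*l^3 - 5*l^2 - 5*l - 3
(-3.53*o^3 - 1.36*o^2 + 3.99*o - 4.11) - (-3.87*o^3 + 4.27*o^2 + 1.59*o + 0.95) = 0.34*o^3 - 5.63*o^2 + 2.4*o - 5.06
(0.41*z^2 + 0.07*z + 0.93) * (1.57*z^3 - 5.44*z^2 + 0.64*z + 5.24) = 0.6437*z^5 - 2.1205*z^4 + 1.3417*z^3 - 2.866*z^2 + 0.962*z + 4.8732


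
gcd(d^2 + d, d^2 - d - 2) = d + 1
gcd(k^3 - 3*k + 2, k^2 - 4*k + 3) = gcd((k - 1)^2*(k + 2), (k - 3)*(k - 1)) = k - 1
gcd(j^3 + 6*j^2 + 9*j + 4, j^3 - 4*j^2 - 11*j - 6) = j^2 + 2*j + 1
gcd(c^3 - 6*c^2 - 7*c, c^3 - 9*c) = c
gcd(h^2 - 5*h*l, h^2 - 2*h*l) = h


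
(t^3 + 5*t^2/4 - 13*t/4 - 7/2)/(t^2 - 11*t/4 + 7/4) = (t^2 + 3*t + 2)/(t - 1)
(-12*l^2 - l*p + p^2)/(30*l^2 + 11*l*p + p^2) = (-12*l^2 - l*p + p^2)/(30*l^2 + 11*l*p + p^2)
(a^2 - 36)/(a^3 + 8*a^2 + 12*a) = (a - 6)/(a*(a + 2))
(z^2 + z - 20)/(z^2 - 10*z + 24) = (z + 5)/(z - 6)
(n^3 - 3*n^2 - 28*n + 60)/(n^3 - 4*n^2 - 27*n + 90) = (n - 2)/(n - 3)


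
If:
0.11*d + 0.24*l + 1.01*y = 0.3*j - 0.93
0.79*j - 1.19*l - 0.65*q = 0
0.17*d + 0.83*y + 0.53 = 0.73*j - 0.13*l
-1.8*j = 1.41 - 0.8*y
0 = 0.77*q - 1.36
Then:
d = -4.16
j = -0.95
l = -1.59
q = 1.77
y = -0.37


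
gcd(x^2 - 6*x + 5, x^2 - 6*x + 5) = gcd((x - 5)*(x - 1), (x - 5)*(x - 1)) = x^2 - 6*x + 5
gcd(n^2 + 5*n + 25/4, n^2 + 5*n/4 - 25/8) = n + 5/2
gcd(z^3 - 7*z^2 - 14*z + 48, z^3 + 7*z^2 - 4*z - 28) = z - 2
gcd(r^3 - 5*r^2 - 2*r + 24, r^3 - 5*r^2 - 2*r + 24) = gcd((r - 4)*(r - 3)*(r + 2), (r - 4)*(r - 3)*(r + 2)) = r^3 - 5*r^2 - 2*r + 24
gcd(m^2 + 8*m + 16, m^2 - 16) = m + 4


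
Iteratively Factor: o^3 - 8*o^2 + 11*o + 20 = (o + 1)*(o^2 - 9*o + 20) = (o - 4)*(o + 1)*(o - 5)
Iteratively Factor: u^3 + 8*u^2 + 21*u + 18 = (u + 2)*(u^2 + 6*u + 9) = (u + 2)*(u + 3)*(u + 3)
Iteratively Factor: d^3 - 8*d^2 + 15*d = (d - 3)*(d^2 - 5*d) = d*(d - 3)*(d - 5)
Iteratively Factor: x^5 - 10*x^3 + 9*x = (x + 1)*(x^4 - x^3 - 9*x^2 + 9*x) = (x - 1)*(x + 1)*(x^3 - 9*x) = (x - 1)*(x + 1)*(x + 3)*(x^2 - 3*x) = x*(x - 1)*(x + 1)*(x + 3)*(x - 3)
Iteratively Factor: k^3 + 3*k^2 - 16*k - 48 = (k + 3)*(k^2 - 16) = (k + 3)*(k + 4)*(k - 4)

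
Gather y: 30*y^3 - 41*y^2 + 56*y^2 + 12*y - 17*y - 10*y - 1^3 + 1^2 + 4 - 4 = 30*y^3 + 15*y^2 - 15*y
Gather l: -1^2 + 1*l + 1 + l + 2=2*l + 2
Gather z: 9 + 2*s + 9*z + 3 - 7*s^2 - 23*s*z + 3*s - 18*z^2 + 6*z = -7*s^2 + 5*s - 18*z^2 + z*(15 - 23*s) + 12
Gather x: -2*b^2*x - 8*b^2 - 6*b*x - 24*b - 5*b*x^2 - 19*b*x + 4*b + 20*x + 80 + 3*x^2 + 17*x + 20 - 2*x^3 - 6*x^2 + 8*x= -8*b^2 - 20*b - 2*x^3 + x^2*(-5*b - 3) + x*(-2*b^2 - 25*b + 45) + 100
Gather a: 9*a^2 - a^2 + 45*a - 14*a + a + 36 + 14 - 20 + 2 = 8*a^2 + 32*a + 32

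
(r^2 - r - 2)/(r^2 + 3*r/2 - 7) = 2*(r + 1)/(2*r + 7)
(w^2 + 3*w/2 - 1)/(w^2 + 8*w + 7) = (w^2 + 3*w/2 - 1)/(w^2 + 8*w + 7)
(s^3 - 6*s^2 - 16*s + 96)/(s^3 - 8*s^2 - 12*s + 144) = (s - 4)/(s - 6)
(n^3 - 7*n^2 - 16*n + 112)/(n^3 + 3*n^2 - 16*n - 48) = (n - 7)/(n + 3)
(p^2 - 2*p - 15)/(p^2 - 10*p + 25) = (p + 3)/(p - 5)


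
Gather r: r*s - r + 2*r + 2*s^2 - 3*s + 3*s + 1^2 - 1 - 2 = r*(s + 1) + 2*s^2 - 2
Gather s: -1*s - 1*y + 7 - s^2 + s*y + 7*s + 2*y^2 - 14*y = -s^2 + s*(y + 6) + 2*y^2 - 15*y + 7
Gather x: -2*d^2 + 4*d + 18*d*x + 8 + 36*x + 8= -2*d^2 + 4*d + x*(18*d + 36) + 16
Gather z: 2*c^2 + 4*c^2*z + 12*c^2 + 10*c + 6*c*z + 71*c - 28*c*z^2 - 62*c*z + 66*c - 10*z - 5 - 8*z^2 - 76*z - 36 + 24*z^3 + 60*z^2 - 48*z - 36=14*c^2 + 147*c + 24*z^3 + z^2*(52 - 28*c) + z*(4*c^2 - 56*c - 134) - 77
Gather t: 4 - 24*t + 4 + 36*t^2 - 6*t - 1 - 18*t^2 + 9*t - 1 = 18*t^2 - 21*t + 6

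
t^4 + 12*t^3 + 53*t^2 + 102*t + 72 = (t + 2)*(t + 3)^2*(t + 4)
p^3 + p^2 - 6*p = p*(p - 2)*(p + 3)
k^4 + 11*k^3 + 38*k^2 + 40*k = k*(k + 2)*(k + 4)*(k + 5)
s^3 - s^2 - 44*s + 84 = (s - 6)*(s - 2)*(s + 7)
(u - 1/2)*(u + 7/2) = u^2 + 3*u - 7/4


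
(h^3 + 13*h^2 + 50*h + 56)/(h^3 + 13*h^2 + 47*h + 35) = (h^2 + 6*h + 8)/(h^2 + 6*h + 5)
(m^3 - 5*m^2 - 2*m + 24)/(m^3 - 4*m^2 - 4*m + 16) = (m - 3)/(m - 2)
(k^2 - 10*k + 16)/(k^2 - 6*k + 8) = (k - 8)/(k - 4)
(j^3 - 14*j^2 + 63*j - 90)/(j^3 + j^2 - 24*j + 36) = (j^2 - 11*j + 30)/(j^2 + 4*j - 12)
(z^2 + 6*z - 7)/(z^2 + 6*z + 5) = (z^2 + 6*z - 7)/(z^2 + 6*z + 5)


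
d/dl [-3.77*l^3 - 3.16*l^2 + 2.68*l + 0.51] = -11.31*l^2 - 6.32*l + 2.68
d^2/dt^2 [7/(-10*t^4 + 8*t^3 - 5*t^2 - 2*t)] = 14*(t*(60*t^2 - 24*t + 5)*(10*t^3 - 8*t^2 + 5*t + 2) - 4*(20*t^3 - 12*t^2 + 5*t + 1)^2)/(t^3*(10*t^3 - 8*t^2 + 5*t + 2)^3)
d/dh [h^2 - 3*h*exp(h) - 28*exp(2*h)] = -3*h*exp(h) + 2*h - 56*exp(2*h) - 3*exp(h)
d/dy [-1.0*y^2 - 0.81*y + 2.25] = -2.0*y - 0.81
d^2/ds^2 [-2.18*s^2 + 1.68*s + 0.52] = -4.36000000000000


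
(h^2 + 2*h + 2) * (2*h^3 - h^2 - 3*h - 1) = 2*h^5 + 3*h^4 - h^3 - 9*h^2 - 8*h - 2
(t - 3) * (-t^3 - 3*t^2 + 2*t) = -t^4 + 11*t^2 - 6*t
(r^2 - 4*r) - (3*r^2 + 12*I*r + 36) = -2*r^2 - 4*r - 12*I*r - 36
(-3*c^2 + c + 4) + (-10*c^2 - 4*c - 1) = -13*c^2 - 3*c + 3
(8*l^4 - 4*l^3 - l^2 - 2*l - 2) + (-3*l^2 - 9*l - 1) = 8*l^4 - 4*l^3 - 4*l^2 - 11*l - 3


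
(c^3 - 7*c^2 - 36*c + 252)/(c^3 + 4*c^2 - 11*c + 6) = (c^2 - 13*c + 42)/(c^2 - 2*c + 1)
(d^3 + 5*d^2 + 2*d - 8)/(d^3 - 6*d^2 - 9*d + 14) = (d + 4)/(d - 7)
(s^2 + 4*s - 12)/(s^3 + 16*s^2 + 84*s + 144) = (s - 2)/(s^2 + 10*s + 24)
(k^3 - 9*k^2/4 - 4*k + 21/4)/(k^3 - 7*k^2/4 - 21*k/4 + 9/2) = (4*k^2 + 3*k - 7)/(4*k^2 + 5*k - 6)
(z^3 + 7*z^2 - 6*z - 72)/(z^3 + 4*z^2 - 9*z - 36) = (z + 6)/(z + 3)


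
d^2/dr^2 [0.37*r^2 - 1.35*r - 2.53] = 0.740000000000000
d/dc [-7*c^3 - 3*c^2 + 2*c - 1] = -21*c^2 - 6*c + 2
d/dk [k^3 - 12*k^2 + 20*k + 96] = 3*k^2 - 24*k + 20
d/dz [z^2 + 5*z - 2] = 2*z + 5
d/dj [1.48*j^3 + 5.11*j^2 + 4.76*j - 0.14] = 4.44*j^2 + 10.22*j + 4.76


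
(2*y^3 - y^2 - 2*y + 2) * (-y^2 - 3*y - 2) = -2*y^5 - 5*y^4 + y^3 + 6*y^2 - 2*y - 4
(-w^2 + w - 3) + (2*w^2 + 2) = w^2 + w - 1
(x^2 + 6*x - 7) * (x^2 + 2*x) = x^4 + 8*x^3 + 5*x^2 - 14*x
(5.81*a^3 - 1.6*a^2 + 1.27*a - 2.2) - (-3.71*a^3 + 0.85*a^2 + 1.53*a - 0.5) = 9.52*a^3 - 2.45*a^2 - 0.26*a - 1.7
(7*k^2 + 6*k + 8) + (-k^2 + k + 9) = 6*k^2 + 7*k + 17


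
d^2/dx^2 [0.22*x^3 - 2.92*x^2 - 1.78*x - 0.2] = 1.32*x - 5.84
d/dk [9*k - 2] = 9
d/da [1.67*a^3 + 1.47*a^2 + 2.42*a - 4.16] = 5.01*a^2 + 2.94*a + 2.42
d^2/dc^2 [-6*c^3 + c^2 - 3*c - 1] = 2 - 36*c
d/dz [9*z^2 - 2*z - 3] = 18*z - 2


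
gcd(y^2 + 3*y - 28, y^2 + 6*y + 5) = 1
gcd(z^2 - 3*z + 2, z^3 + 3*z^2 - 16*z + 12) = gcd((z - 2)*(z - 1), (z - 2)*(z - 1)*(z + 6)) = z^2 - 3*z + 2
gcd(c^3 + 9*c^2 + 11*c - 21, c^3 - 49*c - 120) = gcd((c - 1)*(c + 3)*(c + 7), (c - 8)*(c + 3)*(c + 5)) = c + 3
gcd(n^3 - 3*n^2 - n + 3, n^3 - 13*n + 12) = n^2 - 4*n + 3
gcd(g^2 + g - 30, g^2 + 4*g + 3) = 1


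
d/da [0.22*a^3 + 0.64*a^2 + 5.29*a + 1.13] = 0.66*a^2 + 1.28*a + 5.29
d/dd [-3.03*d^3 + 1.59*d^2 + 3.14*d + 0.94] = -9.09*d^2 + 3.18*d + 3.14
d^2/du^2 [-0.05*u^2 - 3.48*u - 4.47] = -0.100000000000000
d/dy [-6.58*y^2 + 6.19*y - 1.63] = 6.19 - 13.16*y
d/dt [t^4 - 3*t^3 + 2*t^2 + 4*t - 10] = 4*t^3 - 9*t^2 + 4*t + 4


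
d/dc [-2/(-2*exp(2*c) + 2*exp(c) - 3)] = (4 - 8*exp(c))*exp(c)/(2*exp(2*c) - 2*exp(c) + 3)^2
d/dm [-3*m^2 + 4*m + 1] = 4 - 6*m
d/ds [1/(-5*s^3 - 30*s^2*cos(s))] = 3*(-2*s*sin(s) + s + 4*cos(s))/(5*s^3*(s + 6*cos(s))^2)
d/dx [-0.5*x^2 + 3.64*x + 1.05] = 3.64 - 1.0*x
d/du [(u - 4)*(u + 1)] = 2*u - 3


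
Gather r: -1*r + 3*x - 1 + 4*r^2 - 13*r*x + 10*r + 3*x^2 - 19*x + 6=4*r^2 + r*(9 - 13*x) + 3*x^2 - 16*x + 5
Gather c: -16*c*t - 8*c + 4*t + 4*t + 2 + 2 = c*(-16*t - 8) + 8*t + 4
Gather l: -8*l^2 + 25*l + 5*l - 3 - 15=-8*l^2 + 30*l - 18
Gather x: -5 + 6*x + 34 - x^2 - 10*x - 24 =-x^2 - 4*x + 5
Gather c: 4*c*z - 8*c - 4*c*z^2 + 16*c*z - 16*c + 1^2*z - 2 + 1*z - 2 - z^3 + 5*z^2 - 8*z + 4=c*(-4*z^2 + 20*z - 24) - z^3 + 5*z^2 - 6*z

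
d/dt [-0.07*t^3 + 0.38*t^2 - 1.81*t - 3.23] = -0.21*t^2 + 0.76*t - 1.81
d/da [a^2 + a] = 2*a + 1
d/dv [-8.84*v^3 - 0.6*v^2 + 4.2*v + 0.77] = -26.52*v^2 - 1.2*v + 4.2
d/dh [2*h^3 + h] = 6*h^2 + 1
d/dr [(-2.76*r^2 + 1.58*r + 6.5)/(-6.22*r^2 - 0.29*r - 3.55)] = (10.628*r^2 + 100.456*r - 3.724)/(38.6884*r^4 + 3.6076*r^3 + 44.2461*r^2 + 2.059*r + 12.6025)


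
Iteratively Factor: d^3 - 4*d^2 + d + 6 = (d - 3)*(d^2 - d - 2) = (d - 3)*(d + 1)*(d - 2)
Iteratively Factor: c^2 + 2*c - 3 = (c + 3)*(c - 1)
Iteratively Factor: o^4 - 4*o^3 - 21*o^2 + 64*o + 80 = (o + 1)*(o^3 - 5*o^2 - 16*o + 80) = (o + 1)*(o + 4)*(o^2 - 9*o + 20) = (o - 5)*(o + 1)*(o + 4)*(o - 4)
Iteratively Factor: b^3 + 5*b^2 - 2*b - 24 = (b + 3)*(b^2 + 2*b - 8) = (b - 2)*(b + 3)*(b + 4)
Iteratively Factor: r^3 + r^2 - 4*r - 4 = (r - 2)*(r^2 + 3*r + 2) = (r - 2)*(r + 1)*(r + 2)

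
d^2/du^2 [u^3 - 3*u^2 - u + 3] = 6*u - 6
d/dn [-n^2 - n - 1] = -2*n - 1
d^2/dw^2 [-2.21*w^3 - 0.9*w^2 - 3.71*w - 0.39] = -13.26*w - 1.8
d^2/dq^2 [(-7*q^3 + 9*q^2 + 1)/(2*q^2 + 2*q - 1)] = 6*(-26*q^3 + 36*q^2 - 3*q + 5)/(8*q^6 + 24*q^5 + 12*q^4 - 16*q^3 - 6*q^2 + 6*q - 1)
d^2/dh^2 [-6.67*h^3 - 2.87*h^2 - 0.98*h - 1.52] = -40.02*h - 5.74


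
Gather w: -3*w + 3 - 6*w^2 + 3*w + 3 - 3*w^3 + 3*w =-3*w^3 - 6*w^2 + 3*w + 6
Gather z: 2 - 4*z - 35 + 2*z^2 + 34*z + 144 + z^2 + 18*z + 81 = 3*z^2 + 48*z + 192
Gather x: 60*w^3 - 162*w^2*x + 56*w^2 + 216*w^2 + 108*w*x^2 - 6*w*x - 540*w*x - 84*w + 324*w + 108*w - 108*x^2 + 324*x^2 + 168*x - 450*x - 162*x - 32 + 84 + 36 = 60*w^3 + 272*w^2 + 348*w + x^2*(108*w + 216) + x*(-162*w^2 - 546*w - 444) + 88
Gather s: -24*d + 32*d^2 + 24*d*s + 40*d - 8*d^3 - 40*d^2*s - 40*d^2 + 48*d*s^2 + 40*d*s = -8*d^3 - 8*d^2 + 48*d*s^2 + 16*d + s*(-40*d^2 + 64*d)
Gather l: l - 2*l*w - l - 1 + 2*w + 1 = -2*l*w + 2*w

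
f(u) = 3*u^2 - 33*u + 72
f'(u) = 6*u - 33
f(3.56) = -7.46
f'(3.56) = -11.64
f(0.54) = 55.05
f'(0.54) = -29.76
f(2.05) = 16.96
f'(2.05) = -20.70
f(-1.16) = 114.32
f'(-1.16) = -39.96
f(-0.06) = 73.99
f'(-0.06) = -33.36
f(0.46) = 57.45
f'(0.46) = -30.24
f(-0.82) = 101.08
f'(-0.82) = -37.92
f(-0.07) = 74.32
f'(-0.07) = -33.42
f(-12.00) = 900.00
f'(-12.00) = -105.00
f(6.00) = -18.00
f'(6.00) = 3.00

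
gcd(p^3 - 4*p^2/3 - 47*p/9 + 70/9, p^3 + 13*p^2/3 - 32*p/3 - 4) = p - 2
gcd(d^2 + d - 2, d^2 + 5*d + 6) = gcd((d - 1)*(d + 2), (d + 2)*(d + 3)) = d + 2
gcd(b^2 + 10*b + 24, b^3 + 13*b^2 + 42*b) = b + 6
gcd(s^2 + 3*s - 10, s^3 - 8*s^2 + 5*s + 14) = s - 2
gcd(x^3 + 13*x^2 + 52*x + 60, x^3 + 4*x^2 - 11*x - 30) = x^2 + 7*x + 10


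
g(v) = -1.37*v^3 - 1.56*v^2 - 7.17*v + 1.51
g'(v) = -4.11*v^2 - 3.12*v - 7.17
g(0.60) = -3.65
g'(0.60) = -10.52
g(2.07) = -32.17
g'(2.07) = -31.24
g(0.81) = -6.05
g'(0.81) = -12.39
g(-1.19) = 10.14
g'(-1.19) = -9.28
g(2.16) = -35.06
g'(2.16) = -33.08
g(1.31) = -13.64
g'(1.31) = -18.31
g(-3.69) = 75.56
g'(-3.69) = -51.62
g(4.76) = -215.72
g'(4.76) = -115.14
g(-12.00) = 2230.27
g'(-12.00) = -561.57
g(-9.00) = 938.41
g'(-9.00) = -312.00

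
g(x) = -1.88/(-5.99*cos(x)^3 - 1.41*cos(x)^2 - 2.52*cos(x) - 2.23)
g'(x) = -1.88*(-17.97*sin(x)*cos(x)^2 - 2.82*sin(x)*cos(x) - 2.52*sin(x))/(-5.99*cos(x)^3 - 1.41*cos(x)^2 - 2.52*cos(x) - 2.23)^2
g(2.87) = -0.44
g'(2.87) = 0.46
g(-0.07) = 0.16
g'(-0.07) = -0.02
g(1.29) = 0.59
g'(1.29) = 0.84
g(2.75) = -0.52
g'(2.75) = 0.83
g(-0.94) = 0.35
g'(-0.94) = -0.54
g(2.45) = -1.17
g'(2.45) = 5.08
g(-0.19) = 0.16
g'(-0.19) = -0.06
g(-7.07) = 0.28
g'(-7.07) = -0.39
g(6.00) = 0.17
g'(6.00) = -0.09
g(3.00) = -0.40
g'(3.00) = 0.21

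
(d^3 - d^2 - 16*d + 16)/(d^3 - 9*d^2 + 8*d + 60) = (d^3 - d^2 - 16*d + 16)/(d^3 - 9*d^2 + 8*d + 60)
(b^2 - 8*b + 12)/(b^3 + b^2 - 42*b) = (b - 2)/(b*(b + 7))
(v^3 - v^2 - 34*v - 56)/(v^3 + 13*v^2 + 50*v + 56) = (v - 7)/(v + 7)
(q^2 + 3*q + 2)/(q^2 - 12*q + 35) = (q^2 + 3*q + 2)/(q^2 - 12*q + 35)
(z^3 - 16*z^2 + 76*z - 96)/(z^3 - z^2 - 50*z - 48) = (z^2 - 8*z + 12)/(z^2 + 7*z + 6)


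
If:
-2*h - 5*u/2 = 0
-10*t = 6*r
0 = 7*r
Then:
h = -5*u/4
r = 0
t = 0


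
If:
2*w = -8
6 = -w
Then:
No Solution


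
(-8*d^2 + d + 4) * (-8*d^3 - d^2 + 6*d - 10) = 64*d^5 - 81*d^3 + 82*d^2 + 14*d - 40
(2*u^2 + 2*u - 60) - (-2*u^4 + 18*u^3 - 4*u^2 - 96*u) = 2*u^4 - 18*u^3 + 6*u^2 + 98*u - 60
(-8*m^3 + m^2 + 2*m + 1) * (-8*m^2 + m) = 64*m^5 - 16*m^4 - 15*m^3 - 6*m^2 + m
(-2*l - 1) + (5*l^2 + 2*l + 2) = 5*l^2 + 1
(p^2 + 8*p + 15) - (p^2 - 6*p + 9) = 14*p + 6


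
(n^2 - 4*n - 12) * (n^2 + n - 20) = n^4 - 3*n^3 - 36*n^2 + 68*n + 240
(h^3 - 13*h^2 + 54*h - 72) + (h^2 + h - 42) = h^3 - 12*h^2 + 55*h - 114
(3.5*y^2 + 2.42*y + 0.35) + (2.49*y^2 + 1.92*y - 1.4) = 5.99*y^2 + 4.34*y - 1.05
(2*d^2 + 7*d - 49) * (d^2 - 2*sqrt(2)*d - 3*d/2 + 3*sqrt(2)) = 2*d^4 - 4*sqrt(2)*d^3 + 4*d^3 - 119*d^2/2 - 8*sqrt(2)*d^2 + 147*d/2 + 119*sqrt(2)*d - 147*sqrt(2)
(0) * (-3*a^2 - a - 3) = 0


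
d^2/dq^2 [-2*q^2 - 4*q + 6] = -4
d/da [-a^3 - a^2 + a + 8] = -3*a^2 - 2*a + 1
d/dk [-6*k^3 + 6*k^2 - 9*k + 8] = -18*k^2 + 12*k - 9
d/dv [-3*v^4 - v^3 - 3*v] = -12*v^3 - 3*v^2 - 3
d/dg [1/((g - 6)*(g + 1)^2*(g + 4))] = (-(g - 6)*(g + 1) - 2*(g - 6)*(g + 4) - (g + 1)*(g + 4))/((g - 6)^2*(g + 1)^3*(g + 4)^2)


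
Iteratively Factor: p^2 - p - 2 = (p + 1)*(p - 2)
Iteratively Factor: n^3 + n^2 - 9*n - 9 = (n + 1)*(n^2 - 9) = (n + 1)*(n + 3)*(n - 3)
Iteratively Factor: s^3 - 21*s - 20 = (s - 5)*(s^2 + 5*s + 4) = (s - 5)*(s + 4)*(s + 1)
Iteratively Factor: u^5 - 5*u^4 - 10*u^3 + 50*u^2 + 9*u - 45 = (u - 1)*(u^4 - 4*u^3 - 14*u^2 + 36*u + 45) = (u - 5)*(u - 1)*(u^3 + u^2 - 9*u - 9) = (u - 5)*(u - 1)*(u + 3)*(u^2 - 2*u - 3) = (u - 5)*(u - 1)*(u + 1)*(u + 3)*(u - 3)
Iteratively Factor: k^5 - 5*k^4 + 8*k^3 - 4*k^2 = (k - 1)*(k^4 - 4*k^3 + 4*k^2) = k*(k - 1)*(k^3 - 4*k^2 + 4*k) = k*(k - 2)*(k - 1)*(k^2 - 2*k) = k^2*(k - 2)*(k - 1)*(k - 2)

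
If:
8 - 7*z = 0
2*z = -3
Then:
No Solution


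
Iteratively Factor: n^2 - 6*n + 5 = (n - 5)*(n - 1)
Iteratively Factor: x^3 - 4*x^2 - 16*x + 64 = (x - 4)*(x^2 - 16) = (x - 4)^2*(x + 4)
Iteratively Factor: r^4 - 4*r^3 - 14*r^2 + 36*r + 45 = (r - 3)*(r^3 - r^2 - 17*r - 15) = (r - 3)*(r + 3)*(r^2 - 4*r - 5) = (r - 5)*(r - 3)*(r + 3)*(r + 1)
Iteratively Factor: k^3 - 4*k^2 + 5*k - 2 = (k - 1)*(k^2 - 3*k + 2) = (k - 2)*(k - 1)*(k - 1)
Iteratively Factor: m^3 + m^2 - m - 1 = (m - 1)*(m^2 + 2*m + 1) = (m - 1)*(m + 1)*(m + 1)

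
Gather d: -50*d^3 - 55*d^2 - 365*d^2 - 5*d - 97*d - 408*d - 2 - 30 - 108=-50*d^3 - 420*d^2 - 510*d - 140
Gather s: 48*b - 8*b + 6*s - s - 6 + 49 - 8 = 40*b + 5*s + 35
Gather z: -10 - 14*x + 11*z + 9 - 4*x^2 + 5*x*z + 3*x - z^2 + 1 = -4*x^2 - 11*x - z^2 + z*(5*x + 11)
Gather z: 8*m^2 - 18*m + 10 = 8*m^2 - 18*m + 10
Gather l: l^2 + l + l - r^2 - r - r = l^2 + 2*l - r^2 - 2*r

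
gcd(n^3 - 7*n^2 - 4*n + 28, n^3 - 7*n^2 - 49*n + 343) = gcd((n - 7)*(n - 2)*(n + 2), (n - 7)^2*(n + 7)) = n - 7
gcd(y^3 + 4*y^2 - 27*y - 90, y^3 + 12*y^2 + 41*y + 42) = y + 3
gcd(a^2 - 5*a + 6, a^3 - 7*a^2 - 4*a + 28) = a - 2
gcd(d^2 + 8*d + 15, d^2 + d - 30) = 1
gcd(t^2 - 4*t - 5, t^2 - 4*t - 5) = t^2 - 4*t - 5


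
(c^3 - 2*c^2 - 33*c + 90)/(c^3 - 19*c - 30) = (c^2 + 3*c - 18)/(c^2 + 5*c + 6)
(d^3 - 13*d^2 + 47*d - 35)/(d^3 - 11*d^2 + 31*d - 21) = (d - 5)/(d - 3)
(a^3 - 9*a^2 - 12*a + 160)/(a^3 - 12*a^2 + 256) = (a - 5)/(a - 8)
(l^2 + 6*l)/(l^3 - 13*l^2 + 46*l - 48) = l*(l + 6)/(l^3 - 13*l^2 + 46*l - 48)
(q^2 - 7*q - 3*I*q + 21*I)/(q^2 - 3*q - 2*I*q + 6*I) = (q^2 - 7*q - 3*I*q + 21*I)/(q^2 - 3*q - 2*I*q + 6*I)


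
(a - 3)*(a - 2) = a^2 - 5*a + 6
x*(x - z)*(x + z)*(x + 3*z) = x^4 + 3*x^3*z - x^2*z^2 - 3*x*z^3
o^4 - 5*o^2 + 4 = (o - 2)*(o - 1)*(o + 1)*(o + 2)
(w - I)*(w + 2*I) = w^2 + I*w + 2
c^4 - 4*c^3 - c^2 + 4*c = c*(c - 4)*(c - 1)*(c + 1)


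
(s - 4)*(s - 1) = s^2 - 5*s + 4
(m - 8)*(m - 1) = m^2 - 9*m + 8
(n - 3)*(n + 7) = n^2 + 4*n - 21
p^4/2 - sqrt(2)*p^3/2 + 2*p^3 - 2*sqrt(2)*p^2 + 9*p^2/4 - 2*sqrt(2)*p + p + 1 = (p/2 + 1)*(p + 2)*(p - sqrt(2)/2)^2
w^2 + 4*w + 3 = (w + 1)*(w + 3)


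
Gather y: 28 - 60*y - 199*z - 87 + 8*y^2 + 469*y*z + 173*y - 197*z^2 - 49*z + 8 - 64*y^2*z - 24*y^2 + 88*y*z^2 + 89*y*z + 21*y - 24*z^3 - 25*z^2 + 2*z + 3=y^2*(-64*z - 16) + y*(88*z^2 + 558*z + 134) - 24*z^3 - 222*z^2 - 246*z - 48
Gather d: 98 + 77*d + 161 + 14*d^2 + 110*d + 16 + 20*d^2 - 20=34*d^2 + 187*d + 255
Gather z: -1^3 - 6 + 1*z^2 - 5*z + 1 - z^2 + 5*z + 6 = 0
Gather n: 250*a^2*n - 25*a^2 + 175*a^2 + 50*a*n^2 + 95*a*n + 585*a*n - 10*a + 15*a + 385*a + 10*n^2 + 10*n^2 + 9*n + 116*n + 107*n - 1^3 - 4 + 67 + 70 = 150*a^2 + 390*a + n^2*(50*a + 20) + n*(250*a^2 + 680*a + 232) + 132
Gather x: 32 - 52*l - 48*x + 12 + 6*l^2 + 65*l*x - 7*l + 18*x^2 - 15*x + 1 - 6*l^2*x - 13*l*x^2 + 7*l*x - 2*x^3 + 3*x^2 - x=6*l^2 - 59*l - 2*x^3 + x^2*(21 - 13*l) + x*(-6*l^2 + 72*l - 64) + 45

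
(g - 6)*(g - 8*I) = g^2 - 6*g - 8*I*g + 48*I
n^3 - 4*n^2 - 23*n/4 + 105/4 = (n - 7/2)*(n - 3)*(n + 5/2)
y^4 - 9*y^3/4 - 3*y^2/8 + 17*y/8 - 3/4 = (y - 2)*(y - 3/4)*(y - 1/2)*(y + 1)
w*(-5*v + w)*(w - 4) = -5*v*w^2 + 20*v*w + w^3 - 4*w^2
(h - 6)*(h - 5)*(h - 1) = h^3 - 12*h^2 + 41*h - 30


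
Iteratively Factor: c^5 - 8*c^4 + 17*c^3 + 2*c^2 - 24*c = (c - 3)*(c^4 - 5*c^3 + 2*c^2 + 8*c) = c*(c - 3)*(c^3 - 5*c^2 + 2*c + 8) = c*(c - 3)*(c - 2)*(c^2 - 3*c - 4) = c*(c - 4)*(c - 3)*(c - 2)*(c + 1)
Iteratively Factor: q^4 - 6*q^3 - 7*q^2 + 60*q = (q - 5)*(q^3 - q^2 - 12*q) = q*(q - 5)*(q^2 - q - 12) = q*(q - 5)*(q + 3)*(q - 4)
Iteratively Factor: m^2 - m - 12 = (m + 3)*(m - 4)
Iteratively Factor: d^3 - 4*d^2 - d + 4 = (d - 4)*(d^2 - 1) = (d - 4)*(d + 1)*(d - 1)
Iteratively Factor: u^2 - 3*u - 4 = (u - 4)*(u + 1)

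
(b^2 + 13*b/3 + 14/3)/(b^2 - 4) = (b + 7/3)/(b - 2)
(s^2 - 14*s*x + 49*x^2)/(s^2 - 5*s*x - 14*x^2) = (s - 7*x)/(s + 2*x)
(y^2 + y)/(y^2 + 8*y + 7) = y/(y + 7)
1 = 1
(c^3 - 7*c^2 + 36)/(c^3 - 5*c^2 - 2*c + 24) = (c - 6)/(c - 4)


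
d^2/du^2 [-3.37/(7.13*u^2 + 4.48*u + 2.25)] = (342.640706*u^2 + 215.291776*u - 3.37*(14.26*u + 4.48)*(28.52*u + 8.96) + 108.12645)/(7.13*u^2 + 4.48*u + 2.25)^3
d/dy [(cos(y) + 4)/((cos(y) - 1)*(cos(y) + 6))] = (cos(y)^2 + 8*cos(y) + 26)*sin(y)/((cos(y) - 1)^2*(cos(y) + 6)^2)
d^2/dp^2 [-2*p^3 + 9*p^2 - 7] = 18 - 12*p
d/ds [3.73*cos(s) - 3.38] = -3.73*sin(s)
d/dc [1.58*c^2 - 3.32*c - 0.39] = 3.16*c - 3.32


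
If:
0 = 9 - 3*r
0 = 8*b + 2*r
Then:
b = -3/4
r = 3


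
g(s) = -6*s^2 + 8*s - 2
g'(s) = 8 - 12*s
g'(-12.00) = 152.00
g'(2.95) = -27.40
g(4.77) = -100.36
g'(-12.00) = 152.00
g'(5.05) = -52.60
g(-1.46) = -26.47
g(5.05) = -114.62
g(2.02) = -10.32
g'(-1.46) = 25.52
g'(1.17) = -6.04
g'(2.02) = -16.24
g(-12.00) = -962.00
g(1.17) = -0.85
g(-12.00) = -962.00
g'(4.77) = -49.24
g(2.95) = -30.62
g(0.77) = 0.60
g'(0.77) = -1.24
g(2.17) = -12.89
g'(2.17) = -18.04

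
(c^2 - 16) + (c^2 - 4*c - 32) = 2*c^2 - 4*c - 48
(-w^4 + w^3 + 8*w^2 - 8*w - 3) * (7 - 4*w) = 4*w^5 - 11*w^4 - 25*w^3 + 88*w^2 - 44*w - 21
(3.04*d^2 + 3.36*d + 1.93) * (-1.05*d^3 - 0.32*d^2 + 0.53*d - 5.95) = -3.192*d^5 - 4.5008*d^4 - 1.4905*d^3 - 16.9248*d^2 - 18.9691*d - 11.4835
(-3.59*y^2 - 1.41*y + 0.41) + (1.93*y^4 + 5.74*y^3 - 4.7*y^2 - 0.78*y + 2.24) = 1.93*y^4 + 5.74*y^3 - 8.29*y^2 - 2.19*y + 2.65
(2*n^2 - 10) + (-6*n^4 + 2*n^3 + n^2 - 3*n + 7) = -6*n^4 + 2*n^3 + 3*n^2 - 3*n - 3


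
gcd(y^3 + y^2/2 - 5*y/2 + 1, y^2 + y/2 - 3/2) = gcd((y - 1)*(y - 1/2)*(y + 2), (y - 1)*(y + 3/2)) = y - 1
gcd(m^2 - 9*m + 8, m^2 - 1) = m - 1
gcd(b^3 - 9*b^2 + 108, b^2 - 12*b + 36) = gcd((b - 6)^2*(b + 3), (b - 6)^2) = b^2 - 12*b + 36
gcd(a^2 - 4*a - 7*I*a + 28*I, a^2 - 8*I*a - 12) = 1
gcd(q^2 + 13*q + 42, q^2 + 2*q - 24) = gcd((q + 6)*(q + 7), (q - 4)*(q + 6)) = q + 6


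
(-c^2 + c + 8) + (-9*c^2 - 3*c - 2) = -10*c^2 - 2*c + 6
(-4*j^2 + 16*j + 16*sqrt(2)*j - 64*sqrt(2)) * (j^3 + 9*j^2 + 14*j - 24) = -4*j^5 - 20*j^4 + 16*sqrt(2)*j^4 + 88*j^3 + 80*sqrt(2)*j^3 - 352*sqrt(2)*j^2 + 320*j^2 - 1280*sqrt(2)*j - 384*j + 1536*sqrt(2)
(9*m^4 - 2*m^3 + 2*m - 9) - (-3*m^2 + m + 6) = 9*m^4 - 2*m^3 + 3*m^2 + m - 15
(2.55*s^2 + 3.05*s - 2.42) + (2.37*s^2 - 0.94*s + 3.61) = 4.92*s^2 + 2.11*s + 1.19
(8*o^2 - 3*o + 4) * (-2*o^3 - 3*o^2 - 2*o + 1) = -16*o^5 - 18*o^4 - 15*o^3 + 2*o^2 - 11*o + 4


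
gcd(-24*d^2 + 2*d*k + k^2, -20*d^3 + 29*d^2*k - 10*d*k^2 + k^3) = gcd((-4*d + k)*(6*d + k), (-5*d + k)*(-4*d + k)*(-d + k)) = 4*d - k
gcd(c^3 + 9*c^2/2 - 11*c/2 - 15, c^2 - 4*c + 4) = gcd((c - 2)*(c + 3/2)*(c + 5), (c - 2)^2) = c - 2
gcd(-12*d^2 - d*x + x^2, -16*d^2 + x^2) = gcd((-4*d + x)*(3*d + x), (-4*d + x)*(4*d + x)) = -4*d + x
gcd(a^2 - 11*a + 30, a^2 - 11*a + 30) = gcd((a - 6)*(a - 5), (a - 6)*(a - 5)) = a^2 - 11*a + 30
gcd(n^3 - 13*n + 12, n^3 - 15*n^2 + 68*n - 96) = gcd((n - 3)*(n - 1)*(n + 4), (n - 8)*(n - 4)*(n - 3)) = n - 3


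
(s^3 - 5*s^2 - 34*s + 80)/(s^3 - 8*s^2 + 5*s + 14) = (s^2 - 3*s - 40)/(s^2 - 6*s - 7)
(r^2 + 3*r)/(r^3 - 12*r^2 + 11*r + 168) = r/(r^2 - 15*r + 56)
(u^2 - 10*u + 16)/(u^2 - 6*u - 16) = (u - 2)/(u + 2)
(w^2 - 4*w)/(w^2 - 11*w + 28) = w/(w - 7)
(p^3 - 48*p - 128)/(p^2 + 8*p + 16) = p - 8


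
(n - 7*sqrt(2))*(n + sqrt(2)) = n^2 - 6*sqrt(2)*n - 14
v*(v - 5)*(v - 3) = v^3 - 8*v^2 + 15*v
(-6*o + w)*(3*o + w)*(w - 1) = -18*o^2*w + 18*o^2 - 3*o*w^2 + 3*o*w + w^3 - w^2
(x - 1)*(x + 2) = x^2 + x - 2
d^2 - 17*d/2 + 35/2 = (d - 5)*(d - 7/2)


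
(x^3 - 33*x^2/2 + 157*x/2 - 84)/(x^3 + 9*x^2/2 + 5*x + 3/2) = (2*x^3 - 33*x^2 + 157*x - 168)/(2*x^3 + 9*x^2 + 10*x + 3)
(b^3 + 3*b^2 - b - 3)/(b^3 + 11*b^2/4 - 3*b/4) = 4*(b^2 - 1)/(b*(4*b - 1))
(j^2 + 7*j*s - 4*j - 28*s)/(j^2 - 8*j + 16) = (j + 7*s)/(j - 4)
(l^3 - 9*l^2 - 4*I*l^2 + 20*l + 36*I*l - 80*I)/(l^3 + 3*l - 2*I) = (l^3 + l^2*(-9 - 4*I) + l*(20 + 36*I) - 80*I)/(l^3 + 3*l - 2*I)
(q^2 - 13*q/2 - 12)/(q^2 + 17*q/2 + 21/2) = (q - 8)/(q + 7)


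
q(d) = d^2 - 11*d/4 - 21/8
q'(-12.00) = -26.75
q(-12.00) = 174.38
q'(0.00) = -2.75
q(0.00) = -2.62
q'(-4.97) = -12.69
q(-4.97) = 35.74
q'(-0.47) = -3.69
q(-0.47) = -1.11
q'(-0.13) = -3.01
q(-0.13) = -2.25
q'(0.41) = -1.93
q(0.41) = -3.58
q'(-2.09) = -6.93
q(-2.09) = 7.49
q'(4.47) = 6.19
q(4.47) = 5.06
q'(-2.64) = -8.03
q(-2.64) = 11.60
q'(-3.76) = -10.27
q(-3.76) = 21.85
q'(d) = 2*d - 11/4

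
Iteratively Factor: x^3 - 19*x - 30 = (x + 2)*(x^2 - 2*x - 15) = (x - 5)*(x + 2)*(x + 3)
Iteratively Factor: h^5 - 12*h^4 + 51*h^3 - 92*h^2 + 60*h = (h - 3)*(h^4 - 9*h^3 + 24*h^2 - 20*h) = (h - 5)*(h - 3)*(h^3 - 4*h^2 + 4*h) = (h - 5)*(h - 3)*(h - 2)*(h^2 - 2*h) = (h - 5)*(h - 3)*(h - 2)^2*(h)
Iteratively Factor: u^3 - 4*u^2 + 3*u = (u)*(u^2 - 4*u + 3) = u*(u - 1)*(u - 3)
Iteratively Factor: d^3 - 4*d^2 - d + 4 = (d + 1)*(d^2 - 5*d + 4) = (d - 1)*(d + 1)*(d - 4)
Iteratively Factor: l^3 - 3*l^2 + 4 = (l - 2)*(l^2 - l - 2) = (l - 2)^2*(l + 1)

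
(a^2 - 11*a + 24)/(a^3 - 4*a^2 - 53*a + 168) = 1/(a + 7)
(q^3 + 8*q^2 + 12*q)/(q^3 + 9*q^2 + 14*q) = (q + 6)/(q + 7)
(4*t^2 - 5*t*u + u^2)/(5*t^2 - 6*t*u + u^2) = (4*t - u)/(5*t - u)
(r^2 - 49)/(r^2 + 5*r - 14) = (r - 7)/(r - 2)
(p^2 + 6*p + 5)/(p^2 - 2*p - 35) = (p + 1)/(p - 7)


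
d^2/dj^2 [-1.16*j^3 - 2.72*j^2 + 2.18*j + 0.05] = -6.96*j - 5.44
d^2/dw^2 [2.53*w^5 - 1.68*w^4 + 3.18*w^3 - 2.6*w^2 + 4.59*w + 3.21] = 50.6*w^3 - 20.16*w^2 + 19.08*w - 5.2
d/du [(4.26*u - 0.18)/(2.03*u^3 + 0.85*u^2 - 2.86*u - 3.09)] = (-17.2956*u^3 - 2.5248*u^2 + 0.305999999999999*u - 13.6782)/(4.1209*u^6 + 3.451*u^5 - 10.8891*u^4 - 17.4074*u^3 + 2.9266*u^2 + 17.6748*u + 9.5481)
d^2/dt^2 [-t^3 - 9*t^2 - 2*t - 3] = -6*t - 18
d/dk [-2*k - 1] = -2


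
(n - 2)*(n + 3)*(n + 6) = n^3 + 7*n^2 - 36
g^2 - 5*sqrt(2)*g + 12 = (g - 3*sqrt(2))*(g - 2*sqrt(2))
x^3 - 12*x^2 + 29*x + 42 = (x - 7)*(x - 6)*(x + 1)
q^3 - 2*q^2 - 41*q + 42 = (q - 7)*(q - 1)*(q + 6)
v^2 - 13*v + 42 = (v - 7)*(v - 6)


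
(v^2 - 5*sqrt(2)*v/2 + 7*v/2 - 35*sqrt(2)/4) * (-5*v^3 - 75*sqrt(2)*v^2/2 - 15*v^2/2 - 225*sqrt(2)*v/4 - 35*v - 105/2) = -5*v^5 - 25*sqrt(2)*v^4 - 25*v^4 - 125*sqrt(2)*v^3 + 505*v^3/4 - 175*sqrt(2)*v^2/4 + 1525*v^2/2 + 875*sqrt(2)*v/2 + 6405*v/8 + 3675*sqrt(2)/8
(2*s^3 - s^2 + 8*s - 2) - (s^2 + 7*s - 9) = 2*s^3 - 2*s^2 + s + 7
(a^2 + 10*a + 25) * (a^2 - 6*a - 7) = a^4 + 4*a^3 - 42*a^2 - 220*a - 175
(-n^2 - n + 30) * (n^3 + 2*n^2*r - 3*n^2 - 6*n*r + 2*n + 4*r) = -n^5 - 2*n^4*r + 2*n^4 + 4*n^3*r + 31*n^3 + 62*n^2*r - 92*n^2 - 184*n*r + 60*n + 120*r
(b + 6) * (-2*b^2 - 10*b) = -2*b^3 - 22*b^2 - 60*b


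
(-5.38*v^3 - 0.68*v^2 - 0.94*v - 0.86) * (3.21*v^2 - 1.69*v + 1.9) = -17.2698*v^5 + 6.9094*v^4 - 12.0902*v^3 - 2.464*v^2 - 0.3326*v - 1.634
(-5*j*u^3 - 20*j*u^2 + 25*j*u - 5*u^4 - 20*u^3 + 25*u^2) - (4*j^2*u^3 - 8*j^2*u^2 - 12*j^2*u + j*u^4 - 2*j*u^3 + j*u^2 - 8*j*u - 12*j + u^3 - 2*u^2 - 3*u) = -4*j^2*u^3 + 8*j^2*u^2 + 12*j^2*u - j*u^4 - 3*j*u^3 - 21*j*u^2 + 33*j*u + 12*j - 5*u^4 - 21*u^3 + 27*u^2 + 3*u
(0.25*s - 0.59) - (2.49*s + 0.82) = -2.24*s - 1.41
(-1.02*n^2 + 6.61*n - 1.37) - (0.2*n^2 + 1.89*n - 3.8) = -1.22*n^2 + 4.72*n + 2.43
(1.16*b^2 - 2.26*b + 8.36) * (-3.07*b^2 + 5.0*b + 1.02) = -3.5612*b^4 + 12.7382*b^3 - 35.782*b^2 + 39.4948*b + 8.5272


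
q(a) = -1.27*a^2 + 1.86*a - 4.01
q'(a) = 1.86 - 2.54*a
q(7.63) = -63.75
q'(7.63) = -17.52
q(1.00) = -3.42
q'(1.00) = -0.68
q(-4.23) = -34.60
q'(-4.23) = 12.60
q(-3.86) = -30.11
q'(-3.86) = 11.66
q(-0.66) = -5.79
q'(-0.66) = 3.54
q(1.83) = -4.86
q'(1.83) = -2.79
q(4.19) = -18.51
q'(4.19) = -8.78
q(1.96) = -5.24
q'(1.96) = -3.12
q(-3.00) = -21.02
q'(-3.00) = 9.48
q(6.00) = -38.57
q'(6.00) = -13.38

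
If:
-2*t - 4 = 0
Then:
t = -2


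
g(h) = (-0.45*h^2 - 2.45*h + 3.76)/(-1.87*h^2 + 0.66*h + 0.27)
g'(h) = (-0.9*h - 2.45)/(-1.87*h^2 + 0.66*h + 0.27) + (3.74*h - 0.66)*(-0.45*h^2 - 2.45*h + 3.76)/(-1.87*h^2 + 0.66*h + 0.27)^2 = (-4.8785*h^2 + 13.8194*h - 3.1431)/(3.4969*h^4 - 2.4684*h^3 - 0.5742*h^2 + 0.3564*h + 0.0729)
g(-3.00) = -0.38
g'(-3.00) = -0.26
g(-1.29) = -1.67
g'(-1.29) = -2.13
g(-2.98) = -0.39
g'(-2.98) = -0.26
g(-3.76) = -0.23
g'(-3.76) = -0.15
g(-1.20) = -1.88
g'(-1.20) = -2.59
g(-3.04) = -0.37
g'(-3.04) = -0.25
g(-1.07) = -2.28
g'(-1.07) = -3.54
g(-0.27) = -98.57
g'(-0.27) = -3647.27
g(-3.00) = -0.38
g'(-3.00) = -0.26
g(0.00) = 13.93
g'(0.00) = -43.12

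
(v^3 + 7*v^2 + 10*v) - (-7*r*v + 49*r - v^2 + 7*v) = 7*r*v - 49*r + v^3 + 8*v^2 + 3*v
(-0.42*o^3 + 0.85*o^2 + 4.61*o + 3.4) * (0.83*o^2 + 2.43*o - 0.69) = -0.3486*o^5 - 0.3151*o^4 + 6.1816*o^3 + 13.4378*o^2 + 5.0811*o - 2.346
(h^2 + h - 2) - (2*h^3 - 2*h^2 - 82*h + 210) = -2*h^3 + 3*h^2 + 83*h - 212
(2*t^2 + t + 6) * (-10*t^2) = -20*t^4 - 10*t^3 - 60*t^2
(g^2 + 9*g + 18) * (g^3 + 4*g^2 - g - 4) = g^5 + 13*g^4 + 53*g^3 + 59*g^2 - 54*g - 72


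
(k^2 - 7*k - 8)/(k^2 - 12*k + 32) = (k + 1)/(k - 4)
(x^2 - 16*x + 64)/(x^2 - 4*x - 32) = (x - 8)/(x + 4)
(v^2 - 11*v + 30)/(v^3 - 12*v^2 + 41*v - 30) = 1/(v - 1)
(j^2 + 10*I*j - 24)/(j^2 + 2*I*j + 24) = (j + 4*I)/(j - 4*I)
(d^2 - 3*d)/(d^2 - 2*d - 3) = d/(d + 1)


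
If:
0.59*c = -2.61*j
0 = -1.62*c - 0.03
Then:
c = -0.02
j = 0.00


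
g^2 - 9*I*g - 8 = (g - 8*I)*(g - I)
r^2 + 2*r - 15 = (r - 3)*(r + 5)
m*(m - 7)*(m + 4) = m^3 - 3*m^2 - 28*m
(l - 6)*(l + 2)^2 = l^3 - 2*l^2 - 20*l - 24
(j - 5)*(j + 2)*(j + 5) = j^3 + 2*j^2 - 25*j - 50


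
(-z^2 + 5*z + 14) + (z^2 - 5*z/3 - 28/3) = 10*z/3 + 14/3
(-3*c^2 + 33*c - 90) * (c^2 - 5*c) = -3*c^4 + 48*c^3 - 255*c^2 + 450*c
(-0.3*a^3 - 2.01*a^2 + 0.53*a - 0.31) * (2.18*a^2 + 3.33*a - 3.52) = -0.654*a^5 - 5.3808*a^4 - 4.4819*a^3 + 8.1643*a^2 - 2.8979*a + 1.0912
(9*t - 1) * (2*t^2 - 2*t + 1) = 18*t^3 - 20*t^2 + 11*t - 1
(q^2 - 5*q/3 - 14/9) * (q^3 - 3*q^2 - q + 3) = q^5 - 14*q^4/3 + 22*q^3/9 + 28*q^2/3 - 31*q/9 - 14/3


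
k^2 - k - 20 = (k - 5)*(k + 4)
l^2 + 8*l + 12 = (l + 2)*(l + 6)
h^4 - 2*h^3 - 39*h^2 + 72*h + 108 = (h - 6)*(h - 3)*(h + 1)*(h + 6)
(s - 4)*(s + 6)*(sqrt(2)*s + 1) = sqrt(2)*s^3 + s^2 + 2*sqrt(2)*s^2 - 24*sqrt(2)*s + 2*s - 24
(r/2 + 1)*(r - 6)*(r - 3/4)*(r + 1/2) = r^4/2 - 17*r^3/8 - 91*r^2/16 + 9*r/4 + 9/4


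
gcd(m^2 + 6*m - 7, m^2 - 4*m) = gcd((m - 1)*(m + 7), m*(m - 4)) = 1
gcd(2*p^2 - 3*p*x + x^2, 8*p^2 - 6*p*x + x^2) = -2*p + x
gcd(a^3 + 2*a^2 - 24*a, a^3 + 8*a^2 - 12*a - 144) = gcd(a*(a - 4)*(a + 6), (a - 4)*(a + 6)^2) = a^2 + 2*a - 24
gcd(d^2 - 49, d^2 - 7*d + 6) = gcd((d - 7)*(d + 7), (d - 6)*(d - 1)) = 1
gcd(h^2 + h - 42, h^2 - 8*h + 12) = h - 6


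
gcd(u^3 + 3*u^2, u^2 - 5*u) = u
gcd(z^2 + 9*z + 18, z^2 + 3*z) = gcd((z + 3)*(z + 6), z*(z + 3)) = z + 3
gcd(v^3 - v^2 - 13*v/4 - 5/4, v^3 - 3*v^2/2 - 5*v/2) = v^2 - 3*v/2 - 5/2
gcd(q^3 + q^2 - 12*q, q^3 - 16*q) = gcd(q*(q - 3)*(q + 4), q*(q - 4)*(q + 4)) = q^2 + 4*q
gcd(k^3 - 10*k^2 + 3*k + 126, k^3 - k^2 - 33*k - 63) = k^2 - 4*k - 21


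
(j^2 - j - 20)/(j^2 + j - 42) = (j^2 - j - 20)/(j^2 + j - 42)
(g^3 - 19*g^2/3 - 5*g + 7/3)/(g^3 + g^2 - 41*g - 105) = (3*g^2 + 2*g - 1)/(3*(g^2 + 8*g + 15))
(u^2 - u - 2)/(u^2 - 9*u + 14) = (u + 1)/(u - 7)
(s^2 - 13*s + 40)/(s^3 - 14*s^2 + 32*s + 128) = (s - 5)/(s^2 - 6*s - 16)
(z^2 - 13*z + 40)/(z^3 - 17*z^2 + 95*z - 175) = (z - 8)/(z^2 - 12*z + 35)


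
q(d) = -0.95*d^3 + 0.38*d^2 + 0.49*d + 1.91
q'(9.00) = -223.52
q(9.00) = -655.45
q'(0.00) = 0.49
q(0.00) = 1.91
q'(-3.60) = -39.18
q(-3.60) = 49.39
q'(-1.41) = -6.25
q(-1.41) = 4.64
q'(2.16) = -11.17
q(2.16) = -4.83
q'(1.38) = -3.89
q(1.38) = 0.81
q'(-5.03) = -75.44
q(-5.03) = 129.96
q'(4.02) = -42.51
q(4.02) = -51.70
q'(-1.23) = -4.76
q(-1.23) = 3.65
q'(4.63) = -57.09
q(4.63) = -81.97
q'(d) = -2.85*d^2 + 0.76*d + 0.49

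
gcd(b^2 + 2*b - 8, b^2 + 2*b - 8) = b^2 + 2*b - 8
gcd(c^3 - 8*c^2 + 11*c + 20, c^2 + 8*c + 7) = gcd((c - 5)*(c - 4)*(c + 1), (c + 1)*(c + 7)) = c + 1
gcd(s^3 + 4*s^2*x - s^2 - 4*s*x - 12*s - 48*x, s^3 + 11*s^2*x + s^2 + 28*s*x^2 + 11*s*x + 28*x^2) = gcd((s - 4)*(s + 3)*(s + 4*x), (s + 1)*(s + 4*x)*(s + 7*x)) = s + 4*x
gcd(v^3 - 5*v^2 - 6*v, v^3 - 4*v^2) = v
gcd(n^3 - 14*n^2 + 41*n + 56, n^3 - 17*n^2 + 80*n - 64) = n - 8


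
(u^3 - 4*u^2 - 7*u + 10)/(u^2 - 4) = (u^2 - 6*u + 5)/(u - 2)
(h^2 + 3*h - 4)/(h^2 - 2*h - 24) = (h - 1)/(h - 6)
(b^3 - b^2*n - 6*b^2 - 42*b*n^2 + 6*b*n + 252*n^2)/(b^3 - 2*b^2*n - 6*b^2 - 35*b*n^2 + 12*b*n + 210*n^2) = (b + 6*n)/(b + 5*n)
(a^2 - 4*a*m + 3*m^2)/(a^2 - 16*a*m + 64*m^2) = (a^2 - 4*a*m + 3*m^2)/(a^2 - 16*a*m + 64*m^2)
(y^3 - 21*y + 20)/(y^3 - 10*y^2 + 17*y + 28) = (y^2 + 4*y - 5)/(y^2 - 6*y - 7)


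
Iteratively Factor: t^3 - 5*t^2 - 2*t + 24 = (t + 2)*(t^2 - 7*t + 12) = (t - 4)*(t + 2)*(t - 3)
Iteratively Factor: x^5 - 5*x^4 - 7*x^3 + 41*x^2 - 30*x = (x + 3)*(x^4 - 8*x^3 + 17*x^2 - 10*x) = x*(x + 3)*(x^3 - 8*x^2 + 17*x - 10) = x*(x - 1)*(x + 3)*(x^2 - 7*x + 10) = x*(x - 2)*(x - 1)*(x + 3)*(x - 5)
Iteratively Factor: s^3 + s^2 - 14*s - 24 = (s + 2)*(s^2 - s - 12) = (s - 4)*(s + 2)*(s + 3)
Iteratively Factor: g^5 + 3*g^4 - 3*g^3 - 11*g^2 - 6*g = (g + 1)*(g^4 + 2*g^3 - 5*g^2 - 6*g) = g*(g + 1)*(g^3 + 2*g^2 - 5*g - 6) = g*(g + 1)*(g + 3)*(g^2 - g - 2) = g*(g + 1)^2*(g + 3)*(g - 2)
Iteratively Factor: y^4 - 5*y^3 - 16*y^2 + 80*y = (y - 5)*(y^3 - 16*y) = (y - 5)*(y - 4)*(y^2 + 4*y) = y*(y - 5)*(y - 4)*(y + 4)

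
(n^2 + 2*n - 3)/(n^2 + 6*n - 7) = (n + 3)/(n + 7)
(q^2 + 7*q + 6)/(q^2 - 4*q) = (q^2 + 7*q + 6)/(q*(q - 4))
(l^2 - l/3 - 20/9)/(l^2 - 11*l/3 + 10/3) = (l + 4/3)/(l - 2)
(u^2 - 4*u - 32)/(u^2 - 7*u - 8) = (u + 4)/(u + 1)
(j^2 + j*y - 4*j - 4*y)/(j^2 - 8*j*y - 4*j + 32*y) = (-j - y)/(-j + 8*y)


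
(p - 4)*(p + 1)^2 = p^3 - 2*p^2 - 7*p - 4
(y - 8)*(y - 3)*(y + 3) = y^3 - 8*y^2 - 9*y + 72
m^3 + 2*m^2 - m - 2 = (m - 1)*(m + 1)*(m + 2)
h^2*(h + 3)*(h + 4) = h^4 + 7*h^3 + 12*h^2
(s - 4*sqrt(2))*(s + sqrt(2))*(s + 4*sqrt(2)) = s^3 + sqrt(2)*s^2 - 32*s - 32*sqrt(2)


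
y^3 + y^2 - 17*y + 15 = (y - 3)*(y - 1)*(y + 5)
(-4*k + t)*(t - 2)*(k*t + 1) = -4*k^2*t^2 + 8*k^2*t + k*t^3 - 2*k*t^2 - 4*k*t + 8*k + t^2 - 2*t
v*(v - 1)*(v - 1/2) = v^3 - 3*v^2/2 + v/2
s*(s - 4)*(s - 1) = s^3 - 5*s^2 + 4*s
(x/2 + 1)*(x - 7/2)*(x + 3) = x^3/2 + 3*x^2/4 - 23*x/4 - 21/2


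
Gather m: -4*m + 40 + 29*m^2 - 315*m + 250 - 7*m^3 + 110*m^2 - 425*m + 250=-7*m^3 + 139*m^2 - 744*m + 540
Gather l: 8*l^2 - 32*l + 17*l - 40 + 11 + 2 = 8*l^2 - 15*l - 27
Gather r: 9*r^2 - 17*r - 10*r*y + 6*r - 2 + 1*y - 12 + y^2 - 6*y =9*r^2 + r*(-10*y - 11) + y^2 - 5*y - 14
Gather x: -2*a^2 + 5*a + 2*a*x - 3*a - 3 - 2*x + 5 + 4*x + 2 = -2*a^2 + 2*a + x*(2*a + 2) + 4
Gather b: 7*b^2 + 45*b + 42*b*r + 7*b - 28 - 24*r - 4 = 7*b^2 + b*(42*r + 52) - 24*r - 32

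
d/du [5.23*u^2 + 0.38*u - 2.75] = 10.46*u + 0.38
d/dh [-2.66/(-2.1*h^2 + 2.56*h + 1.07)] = (6.8096 - 11.172*h)/(-2.1*h^2 + 2.56*h + 1.07)^2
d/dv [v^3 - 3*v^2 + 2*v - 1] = 3*v^2 - 6*v + 2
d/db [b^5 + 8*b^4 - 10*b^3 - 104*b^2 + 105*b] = 5*b^4 + 32*b^3 - 30*b^2 - 208*b + 105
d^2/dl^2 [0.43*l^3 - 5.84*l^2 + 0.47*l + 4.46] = 2.58*l - 11.68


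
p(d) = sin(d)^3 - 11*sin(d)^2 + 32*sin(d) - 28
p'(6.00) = 36.85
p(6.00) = -37.82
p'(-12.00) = 17.77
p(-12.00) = -13.84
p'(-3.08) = -33.30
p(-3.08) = -30.01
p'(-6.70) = 37.85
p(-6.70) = -42.82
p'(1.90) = -4.48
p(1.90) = -6.72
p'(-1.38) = 10.71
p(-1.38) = -70.97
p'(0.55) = 18.18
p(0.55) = -14.14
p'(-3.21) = -30.44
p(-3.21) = -25.86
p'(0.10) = 29.68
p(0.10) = -24.91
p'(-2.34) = -34.33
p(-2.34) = -57.04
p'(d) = 3*sin(d)^2*cos(d) - 22*sin(d)*cos(d) + 32*cos(d)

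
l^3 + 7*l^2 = l^2*(l + 7)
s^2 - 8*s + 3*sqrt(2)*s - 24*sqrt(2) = (s - 8)*(s + 3*sqrt(2))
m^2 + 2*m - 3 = (m - 1)*(m + 3)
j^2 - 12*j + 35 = (j - 7)*(j - 5)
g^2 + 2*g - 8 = (g - 2)*(g + 4)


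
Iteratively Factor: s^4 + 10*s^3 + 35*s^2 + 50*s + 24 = (s + 3)*(s^3 + 7*s^2 + 14*s + 8) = (s + 2)*(s + 3)*(s^2 + 5*s + 4) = (s + 1)*(s + 2)*(s + 3)*(s + 4)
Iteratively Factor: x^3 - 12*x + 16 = (x - 2)*(x^2 + 2*x - 8) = (x - 2)^2*(x + 4)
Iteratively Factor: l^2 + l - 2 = (l + 2)*(l - 1)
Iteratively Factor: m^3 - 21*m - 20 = (m - 5)*(m^2 + 5*m + 4) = (m - 5)*(m + 1)*(m + 4)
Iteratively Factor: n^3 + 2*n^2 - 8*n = (n)*(n^2 + 2*n - 8) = n*(n - 2)*(n + 4)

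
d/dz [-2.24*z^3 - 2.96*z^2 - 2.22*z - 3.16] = -6.72*z^2 - 5.92*z - 2.22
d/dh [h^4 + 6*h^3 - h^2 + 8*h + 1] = 4*h^3 + 18*h^2 - 2*h + 8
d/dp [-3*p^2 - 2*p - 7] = -6*p - 2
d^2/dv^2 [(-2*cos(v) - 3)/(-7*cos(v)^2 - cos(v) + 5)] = 2*(-882*(1 - cos(2*v))^2*cos(v) - 574*(1 - cos(2*v))^2 + 1259*cos(v) - 1398*cos(2*v) - 1071*cos(3*v) + 196*cos(5*v) + 1842)/(2*cos(v) + 7*cos(2*v) - 3)^3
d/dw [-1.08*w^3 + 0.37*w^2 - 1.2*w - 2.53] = -3.24*w^2 + 0.74*w - 1.2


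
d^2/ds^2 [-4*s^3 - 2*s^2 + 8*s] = -24*s - 4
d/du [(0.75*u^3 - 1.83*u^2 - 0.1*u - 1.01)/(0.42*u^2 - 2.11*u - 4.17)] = (0.315*u^4 - 3.165*u^3 - 5.4792*u^2 + 16.1106*u - 1.7141)/(0.1764*u^4 - 1.7724*u^3 + 0.9493*u^2 + 17.5974*u + 17.3889)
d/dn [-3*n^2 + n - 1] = 1 - 6*n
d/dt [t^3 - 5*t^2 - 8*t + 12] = 3*t^2 - 10*t - 8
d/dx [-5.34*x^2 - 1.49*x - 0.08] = -10.68*x - 1.49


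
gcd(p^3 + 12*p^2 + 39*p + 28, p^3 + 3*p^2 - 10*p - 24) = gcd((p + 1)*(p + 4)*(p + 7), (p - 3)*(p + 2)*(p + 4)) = p + 4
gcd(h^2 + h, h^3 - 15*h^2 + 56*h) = h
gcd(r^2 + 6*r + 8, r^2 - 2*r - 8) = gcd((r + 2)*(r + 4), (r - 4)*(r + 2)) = r + 2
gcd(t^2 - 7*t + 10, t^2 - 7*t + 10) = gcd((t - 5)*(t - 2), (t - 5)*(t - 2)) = t^2 - 7*t + 10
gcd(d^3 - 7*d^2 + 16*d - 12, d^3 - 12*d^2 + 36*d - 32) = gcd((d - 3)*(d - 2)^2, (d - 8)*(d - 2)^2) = d^2 - 4*d + 4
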